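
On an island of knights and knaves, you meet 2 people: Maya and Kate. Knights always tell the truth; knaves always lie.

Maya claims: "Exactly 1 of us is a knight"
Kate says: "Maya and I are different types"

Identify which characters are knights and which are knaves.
Maya is a knave.
Kate is a knave.

Verification:
- Maya (knave) says "Exactly 1 of us is a knight" - this is FALSE (a lie) because there are 0 knights.
- Kate (knave) says "Maya and I are different types" - this is FALSE (a lie) because Kate is a knave and Maya is a knave.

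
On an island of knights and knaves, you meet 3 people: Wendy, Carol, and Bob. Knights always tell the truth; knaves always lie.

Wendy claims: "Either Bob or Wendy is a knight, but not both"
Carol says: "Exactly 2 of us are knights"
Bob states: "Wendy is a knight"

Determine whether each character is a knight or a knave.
Wendy is a knave.
Carol is a knave.
Bob is a knave.

Verification:
- Wendy (knave) says "Either Bob or Wendy is a knight, but not both" - this is FALSE (a lie) because Bob is a knave and Wendy is a knave.
- Carol (knave) says "Exactly 2 of us are knights" - this is FALSE (a lie) because there are 0 knights.
- Bob (knave) says "Wendy is a knight" - this is FALSE (a lie) because Wendy is a knave.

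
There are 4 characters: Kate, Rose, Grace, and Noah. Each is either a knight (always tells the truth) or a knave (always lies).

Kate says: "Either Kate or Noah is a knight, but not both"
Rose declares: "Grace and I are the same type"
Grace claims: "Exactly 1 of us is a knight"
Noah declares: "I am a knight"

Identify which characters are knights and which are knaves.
Kate is a knave.
Rose is a knave.
Grace is a knight.
Noah is a knave.

Verification:
- Kate (knave) says "Either Kate or Noah is a knight, but not both" - this is FALSE (a lie) because Kate is a knave and Noah is a knave.
- Rose (knave) says "Grace and I are the same type" - this is FALSE (a lie) because Rose is a knave and Grace is a knight.
- Grace (knight) says "Exactly 1 of us is a knight" - this is TRUE because there are 1 knights.
- Noah (knave) says "I am a knight" - this is FALSE (a lie) because Noah is a knave.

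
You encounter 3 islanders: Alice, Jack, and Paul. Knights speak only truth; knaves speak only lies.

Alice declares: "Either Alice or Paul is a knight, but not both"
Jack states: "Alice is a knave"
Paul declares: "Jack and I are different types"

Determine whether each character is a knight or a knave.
Alice is a knight.
Jack is a knave.
Paul is a knave.

Verification:
- Alice (knight) says "Either Alice or Paul is a knight, but not both" - this is TRUE because Alice is a knight and Paul is a knave.
- Jack (knave) says "Alice is a knave" - this is FALSE (a lie) because Alice is a knight.
- Paul (knave) says "Jack and I are different types" - this is FALSE (a lie) because Paul is a knave and Jack is a knave.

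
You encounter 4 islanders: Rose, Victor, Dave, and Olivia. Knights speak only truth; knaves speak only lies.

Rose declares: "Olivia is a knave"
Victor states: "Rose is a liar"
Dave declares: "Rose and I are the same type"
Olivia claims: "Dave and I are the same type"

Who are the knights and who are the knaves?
Rose is a knight.
Victor is a knave.
Dave is a knight.
Olivia is a knave.

Verification:
- Rose (knight) says "Olivia is a knave" - this is TRUE because Olivia is a knave.
- Victor (knave) says "Rose is a liar" - this is FALSE (a lie) because Rose is a knight.
- Dave (knight) says "Rose and I are the same type" - this is TRUE because Dave is a knight and Rose is a knight.
- Olivia (knave) says "Dave and I are the same type" - this is FALSE (a lie) because Olivia is a knave and Dave is a knight.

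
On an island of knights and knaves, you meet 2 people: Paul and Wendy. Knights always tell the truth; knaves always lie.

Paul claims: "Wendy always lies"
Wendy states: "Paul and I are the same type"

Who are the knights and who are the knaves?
Paul is a knight.
Wendy is a knave.

Verification:
- Paul (knight) says "Wendy always lies" - this is TRUE because Wendy is a knave.
- Wendy (knave) says "Paul and I are the same type" - this is FALSE (a lie) because Wendy is a knave and Paul is a knight.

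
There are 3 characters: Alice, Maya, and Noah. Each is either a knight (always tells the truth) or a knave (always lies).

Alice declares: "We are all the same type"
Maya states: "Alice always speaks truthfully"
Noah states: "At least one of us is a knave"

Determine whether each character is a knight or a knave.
Alice is a knave.
Maya is a knave.
Noah is a knight.

Verification:
- Alice (knave) says "We are all the same type" - this is FALSE (a lie) because Noah is a knight and Alice and Maya are knaves.
- Maya (knave) says "Alice always speaks truthfully" - this is FALSE (a lie) because Alice is a knave.
- Noah (knight) says "At least one of us is a knave" - this is TRUE because Alice and Maya are knaves.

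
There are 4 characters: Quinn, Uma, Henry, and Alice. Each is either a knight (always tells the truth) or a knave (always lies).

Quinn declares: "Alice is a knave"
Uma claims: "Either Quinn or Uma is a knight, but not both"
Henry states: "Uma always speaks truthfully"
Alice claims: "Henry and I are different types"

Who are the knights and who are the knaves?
Quinn is a knave.
Uma is a knave.
Henry is a knave.
Alice is a knight.

Verification:
- Quinn (knave) says "Alice is a knave" - this is FALSE (a lie) because Alice is a knight.
- Uma (knave) says "Either Quinn or Uma is a knight, but not both" - this is FALSE (a lie) because Quinn is a knave and Uma is a knave.
- Henry (knave) says "Uma always speaks truthfully" - this is FALSE (a lie) because Uma is a knave.
- Alice (knight) says "Henry and I are different types" - this is TRUE because Alice is a knight and Henry is a knave.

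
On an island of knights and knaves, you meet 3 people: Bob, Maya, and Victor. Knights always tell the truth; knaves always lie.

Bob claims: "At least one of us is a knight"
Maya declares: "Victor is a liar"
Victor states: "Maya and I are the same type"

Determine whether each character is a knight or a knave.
Bob is a knight.
Maya is a knight.
Victor is a knave.

Verification:
- Bob (knight) says "At least one of us is a knight" - this is TRUE because Bob and Maya are knights.
- Maya (knight) says "Victor is a liar" - this is TRUE because Victor is a knave.
- Victor (knave) says "Maya and I are the same type" - this is FALSE (a lie) because Victor is a knave and Maya is a knight.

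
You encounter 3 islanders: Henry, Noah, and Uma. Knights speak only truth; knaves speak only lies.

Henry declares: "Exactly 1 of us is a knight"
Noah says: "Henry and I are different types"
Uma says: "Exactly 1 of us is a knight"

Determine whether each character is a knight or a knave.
Henry is a knave.
Noah is a knave.
Uma is a knave.

Verification:
- Henry (knave) says "Exactly 1 of us is a knight" - this is FALSE (a lie) because there are 0 knights.
- Noah (knave) says "Henry and I are different types" - this is FALSE (a lie) because Noah is a knave and Henry is a knave.
- Uma (knave) says "Exactly 1 of us is a knight" - this is FALSE (a lie) because there are 0 knights.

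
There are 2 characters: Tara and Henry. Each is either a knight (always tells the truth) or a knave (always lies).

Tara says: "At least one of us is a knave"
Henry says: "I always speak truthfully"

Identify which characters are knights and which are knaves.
Tara is a knight.
Henry is a knave.

Verification:
- Tara (knight) says "At least one of us is a knave" - this is TRUE because Henry is a knave.
- Henry (knave) says "I always speak truthfully" - this is FALSE (a lie) because Henry is a knave.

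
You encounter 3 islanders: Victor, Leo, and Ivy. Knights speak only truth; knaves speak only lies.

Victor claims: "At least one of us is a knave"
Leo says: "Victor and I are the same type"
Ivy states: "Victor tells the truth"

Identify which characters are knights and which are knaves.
Victor is a knight.
Leo is a knave.
Ivy is a knight.

Verification:
- Victor (knight) says "At least one of us is a knave" - this is TRUE because Leo is a knave.
- Leo (knave) says "Victor and I are the same type" - this is FALSE (a lie) because Leo is a knave and Victor is a knight.
- Ivy (knight) says "Victor tells the truth" - this is TRUE because Victor is a knight.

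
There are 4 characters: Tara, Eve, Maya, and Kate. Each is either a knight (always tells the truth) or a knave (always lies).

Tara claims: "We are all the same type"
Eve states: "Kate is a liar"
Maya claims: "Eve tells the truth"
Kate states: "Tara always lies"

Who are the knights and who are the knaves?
Tara is a knave.
Eve is a knave.
Maya is a knave.
Kate is a knight.

Verification:
- Tara (knave) says "We are all the same type" - this is FALSE (a lie) because Kate is a knight and Tara, Eve, and Maya are knaves.
- Eve (knave) says "Kate is a liar" - this is FALSE (a lie) because Kate is a knight.
- Maya (knave) says "Eve tells the truth" - this is FALSE (a lie) because Eve is a knave.
- Kate (knight) says "Tara always lies" - this is TRUE because Tara is a knave.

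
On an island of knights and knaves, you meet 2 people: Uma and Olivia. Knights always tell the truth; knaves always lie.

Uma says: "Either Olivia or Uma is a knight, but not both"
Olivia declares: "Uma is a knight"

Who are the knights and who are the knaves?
Uma is a knave.
Olivia is a knave.

Verification:
- Uma (knave) says "Either Olivia or Uma is a knight, but not both" - this is FALSE (a lie) because Olivia is a knave and Uma is a knave.
- Olivia (knave) says "Uma is a knight" - this is FALSE (a lie) because Uma is a knave.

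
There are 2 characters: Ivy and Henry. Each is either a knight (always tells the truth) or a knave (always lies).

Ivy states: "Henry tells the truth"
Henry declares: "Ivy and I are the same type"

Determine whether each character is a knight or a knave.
Ivy is a knight.
Henry is a knight.

Verification:
- Ivy (knight) says "Henry tells the truth" - this is TRUE because Henry is a knight.
- Henry (knight) says "Ivy and I are the same type" - this is TRUE because Henry is a knight and Ivy is a knight.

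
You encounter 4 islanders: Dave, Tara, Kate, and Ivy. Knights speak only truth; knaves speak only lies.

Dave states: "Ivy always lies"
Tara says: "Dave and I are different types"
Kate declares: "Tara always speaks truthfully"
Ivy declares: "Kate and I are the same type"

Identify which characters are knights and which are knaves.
Dave is a knave.
Tara is a knight.
Kate is a knight.
Ivy is a knight.

Verification:
- Dave (knave) says "Ivy always lies" - this is FALSE (a lie) because Ivy is a knight.
- Tara (knight) says "Dave and I are different types" - this is TRUE because Tara is a knight and Dave is a knave.
- Kate (knight) says "Tara always speaks truthfully" - this is TRUE because Tara is a knight.
- Ivy (knight) says "Kate and I are the same type" - this is TRUE because Ivy is a knight and Kate is a knight.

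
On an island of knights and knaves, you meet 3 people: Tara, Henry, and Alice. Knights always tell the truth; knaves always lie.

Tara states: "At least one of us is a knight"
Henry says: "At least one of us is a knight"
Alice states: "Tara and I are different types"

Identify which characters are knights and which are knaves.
Tara is a knave.
Henry is a knave.
Alice is a knave.

Verification:
- Tara (knave) says "At least one of us is a knight" - this is FALSE (a lie) because no one is a knight.
- Henry (knave) says "At least one of us is a knight" - this is FALSE (a lie) because no one is a knight.
- Alice (knave) says "Tara and I are different types" - this is FALSE (a lie) because Alice is a knave and Tara is a knave.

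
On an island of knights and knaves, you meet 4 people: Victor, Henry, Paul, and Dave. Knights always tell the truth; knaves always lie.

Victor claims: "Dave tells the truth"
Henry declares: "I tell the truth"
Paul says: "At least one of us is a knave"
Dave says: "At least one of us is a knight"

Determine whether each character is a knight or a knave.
Victor is a knight.
Henry is a knave.
Paul is a knight.
Dave is a knight.

Verification:
- Victor (knight) says "Dave tells the truth" - this is TRUE because Dave is a knight.
- Henry (knave) says "I tell the truth" - this is FALSE (a lie) because Henry is a knave.
- Paul (knight) says "At least one of us is a knave" - this is TRUE because Henry is a knave.
- Dave (knight) says "At least one of us is a knight" - this is TRUE because Victor, Paul, and Dave are knights.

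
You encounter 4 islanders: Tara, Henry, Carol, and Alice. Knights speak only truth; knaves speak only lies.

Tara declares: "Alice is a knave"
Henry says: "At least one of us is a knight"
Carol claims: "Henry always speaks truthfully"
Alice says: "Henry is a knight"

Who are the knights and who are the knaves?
Tara is a knave.
Henry is a knight.
Carol is a knight.
Alice is a knight.

Verification:
- Tara (knave) says "Alice is a knave" - this is FALSE (a lie) because Alice is a knight.
- Henry (knight) says "At least one of us is a knight" - this is TRUE because Henry, Carol, and Alice are knights.
- Carol (knight) says "Henry always speaks truthfully" - this is TRUE because Henry is a knight.
- Alice (knight) says "Henry is a knight" - this is TRUE because Henry is a knight.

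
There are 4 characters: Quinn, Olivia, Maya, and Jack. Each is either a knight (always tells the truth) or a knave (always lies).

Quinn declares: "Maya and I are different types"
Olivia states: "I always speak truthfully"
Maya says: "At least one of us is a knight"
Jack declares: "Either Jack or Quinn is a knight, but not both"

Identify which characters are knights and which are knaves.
Quinn is a knave.
Olivia is a knave.
Maya is a knave.
Jack is a knave.

Verification:
- Quinn (knave) says "Maya and I are different types" - this is FALSE (a lie) because Quinn is a knave and Maya is a knave.
- Olivia (knave) says "I always speak truthfully" - this is FALSE (a lie) because Olivia is a knave.
- Maya (knave) says "At least one of us is a knight" - this is FALSE (a lie) because no one is a knight.
- Jack (knave) says "Either Jack or Quinn is a knight, but not both" - this is FALSE (a lie) because Jack is a knave and Quinn is a knave.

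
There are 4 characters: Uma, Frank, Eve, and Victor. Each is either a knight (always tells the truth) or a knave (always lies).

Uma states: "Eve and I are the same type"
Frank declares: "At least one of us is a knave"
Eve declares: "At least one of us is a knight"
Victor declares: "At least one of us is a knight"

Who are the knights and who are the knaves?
Uma is a knave.
Frank is a knight.
Eve is a knight.
Victor is a knight.

Verification:
- Uma (knave) says "Eve and I are the same type" - this is FALSE (a lie) because Uma is a knave and Eve is a knight.
- Frank (knight) says "At least one of us is a knave" - this is TRUE because Uma is a knave.
- Eve (knight) says "At least one of us is a knight" - this is TRUE because Frank, Eve, and Victor are knights.
- Victor (knight) says "At least one of us is a knight" - this is TRUE because Frank, Eve, and Victor are knights.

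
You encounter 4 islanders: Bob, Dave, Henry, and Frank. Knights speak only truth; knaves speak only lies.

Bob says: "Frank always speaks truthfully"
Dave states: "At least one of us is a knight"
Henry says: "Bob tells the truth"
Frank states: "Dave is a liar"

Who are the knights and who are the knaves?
Bob is a knave.
Dave is a knight.
Henry is a knave.
Frank is a knave.

Verification:
- Bob (knave) says "Frank always speaks truthfully" - this is FALSE (a lie) because Frank is a knave.
- Dave (knight) says "At least one of us is a knight" - this is TRUE because Dave is a knight.
- Henry (knave) says "Bob tells the truth" - this is FALSE (a lie) because Bob is a knave.
- Frank (knave) says "Dave is a liar" - this is FALSE (a lie) because Dave is a knight.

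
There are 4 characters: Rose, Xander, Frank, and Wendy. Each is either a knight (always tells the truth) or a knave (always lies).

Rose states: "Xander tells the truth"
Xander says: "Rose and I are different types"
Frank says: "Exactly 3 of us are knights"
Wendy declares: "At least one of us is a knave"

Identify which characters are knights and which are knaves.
Rose is a knave.
Xander is a knave.
Frank is a knave.
Wendy is a knight.

Verification:
- Rose (knave) says "Xander tells the truth" - this is FALSE (a lie) because Xander is a knave.
- Xander (knave) says "Rose and I are different types" - this is FALSE (a lie) because Xander is a knave and Rose is a knave.
- Frank (knave) says "Exactly 3 of us are knights" - this is FALSE (a lie) because there are 1 knights.
- Wendy (knight) says "At least one of us is a knave" - this is TRUE because Rose, Xander, and Frank are knaves.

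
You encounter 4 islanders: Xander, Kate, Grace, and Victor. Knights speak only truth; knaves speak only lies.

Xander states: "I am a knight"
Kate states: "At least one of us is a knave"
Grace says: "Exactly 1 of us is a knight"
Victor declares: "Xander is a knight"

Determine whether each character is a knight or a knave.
Xander is a knight.
Kate is a knight.
Grace is a knave.
Victor is a knight.

Verification:
- Xander (knight) says "I am a knight" - this is TRUE because Xander is a knight.
- Kate (knight) says "At least one of us is a knave" - this is TRUE because Grace is a knave.
- Grace (knave) says "Exactly 1 of us is a knight" - this is FALSE (a lie) because there are 3 knights.
- Victor (knight) says "Xander is a knight" - this is TRUE because Xander is a knight.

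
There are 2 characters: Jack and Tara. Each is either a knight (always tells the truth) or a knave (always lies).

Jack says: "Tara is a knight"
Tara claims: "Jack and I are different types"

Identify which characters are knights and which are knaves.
Jack is a knave.
Tara is a knave.

Verification:
- Jack (knave) says "Tara is a knight" - this is FALSE (a lie) because Tara is a knave.
- Tara (knave) says "Jack and I are different types" - this is FALSE (a lie) because Tara is a knave and Jack is a knave.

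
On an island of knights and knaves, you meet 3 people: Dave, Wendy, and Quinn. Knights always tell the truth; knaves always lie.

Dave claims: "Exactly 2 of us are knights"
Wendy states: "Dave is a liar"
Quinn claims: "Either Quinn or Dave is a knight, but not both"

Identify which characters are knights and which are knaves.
Dave is a knave.
Wendy is a knight.
Quinn is a knave.

Verification:
- Dave (knave) says "Exactly 2 of us are knights" - this is FALSE (a lie) because there are 1 knights.
- Wendy (knight) says "Dave is a liar" - this is TRUE because Dave is a knave.
- Quinn (knave) says "Either Quinn or Dave is a knight, but not both" - this is FALSE (a lie) because Quinn is a knave and Dave is a knave.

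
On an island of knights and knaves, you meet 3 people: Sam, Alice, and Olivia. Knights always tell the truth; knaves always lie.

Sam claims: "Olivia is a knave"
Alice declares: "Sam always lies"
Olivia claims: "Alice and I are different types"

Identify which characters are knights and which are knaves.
Sam is a knight.
Alice is a knave.
Olivia is a knave.

Verification:
- Sam (knight) says "Olivia is a knave" - this is TRUE because Olivia is a knave.
- Alice (knave) says "Sam always lies" - this is FALSE (a lie) because Sam is a knight.
- Olivia (knave) says "Alice and I are different types" - this is FALSE (a lie) because Olivia is a knave and Alice is a knave.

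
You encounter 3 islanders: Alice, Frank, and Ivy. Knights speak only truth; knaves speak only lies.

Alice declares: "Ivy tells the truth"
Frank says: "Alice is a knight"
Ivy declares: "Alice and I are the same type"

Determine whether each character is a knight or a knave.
Alice is a knight.
Frank is a knight.
Ivy is a knight.

Verification:
- Alice (knight) says "Ivy tells the truth" - this is TRUE because Ivy is a knight.
- Frank (knight) says "Alice is a knight" - this is TRUE because Alice is a knight.
- Ivy (knight) says "Alice and I are the same type" - this is TRUE because Ivy is a knight and Alice is a knight.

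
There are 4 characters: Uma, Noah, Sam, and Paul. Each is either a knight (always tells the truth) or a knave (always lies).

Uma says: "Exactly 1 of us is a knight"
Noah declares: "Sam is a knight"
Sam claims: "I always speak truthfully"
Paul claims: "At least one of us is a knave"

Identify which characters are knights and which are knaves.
Uma is a knave.
Noah is a knight.
Sam is a knight.
Paul is a knight.

Verification:
- Uma (knave) says "Exactly 1 of us is a knight" - this is FALSE (a lie) because there are 3 knights.
- Noah (knight) says "Sam is a knight" - this is TRUE because Sam is a knight.
- Sam (knight) says "I always speak truthfully" - this is TRUE because Sam is a knight.
- Paul (knight) says "At least one of us is a knave" - this is TRUE because Uma is a knave.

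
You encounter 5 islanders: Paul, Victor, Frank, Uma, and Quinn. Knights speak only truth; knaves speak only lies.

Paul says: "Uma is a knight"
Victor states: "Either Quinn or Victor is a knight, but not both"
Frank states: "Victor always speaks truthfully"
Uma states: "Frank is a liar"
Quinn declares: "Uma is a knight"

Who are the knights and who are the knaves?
Paul is a knave.
Victor is a knight.
Frank is a knight.
Uma is a knave.
Quinn is a knave.

Verification:
- Paul (knave) says "Uma is a knight" - this is FALSE (a lie) because Uma is a knave.
- Victor (knight) says "Either Quinn or Victor is a knight, but not both" - this is TRUE because Quinn is a knave and Victor is a knight.
- Frank (knight) says "Victor always speaks truthfully" - this is TRUE because Victor is a knight.
- Uma (knave) says "Frank is a liar" - this is FALSE (a lie) because Frank is a knight.
- Quinn (knave) says "Uma is a knight" - this is FALSE (a lie) because Uma is a knave.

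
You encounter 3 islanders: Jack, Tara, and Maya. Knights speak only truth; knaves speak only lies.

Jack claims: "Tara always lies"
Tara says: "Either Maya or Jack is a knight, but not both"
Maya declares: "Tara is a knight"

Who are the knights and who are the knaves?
Jack is a knave.
Tara is a knight.
Maya is a knight.

Verification:
- Jack (knave) says "Tara always lies" - this is FALSE (a lie) because Tara is a knight.
- Tara (knight) says "Either Maya or Jack is a knight, but not both" - this is TRUE because Maya is a knight and Jack is a knave.
- Maya (knight) says "Tara is a knight" - this is TRUE because Tara is a knight.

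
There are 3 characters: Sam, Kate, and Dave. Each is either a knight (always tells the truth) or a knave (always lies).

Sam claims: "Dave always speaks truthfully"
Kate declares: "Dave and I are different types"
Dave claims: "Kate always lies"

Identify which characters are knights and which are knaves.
Sam is a knave.
Kate is a knight.
Dave is a knave.

Verification:
- Sam (knave) says "Dave always speaks truthfully" - this is FALSE (a lie) because Dave is a knave.
- Kate (knight) says "Dave and I are different types" - this is TRUE because Kate is a knight and Dave is a knave.
- Dave (knave) says "Kate always lies" - this is FALSE (a lie) because Kate is a knight.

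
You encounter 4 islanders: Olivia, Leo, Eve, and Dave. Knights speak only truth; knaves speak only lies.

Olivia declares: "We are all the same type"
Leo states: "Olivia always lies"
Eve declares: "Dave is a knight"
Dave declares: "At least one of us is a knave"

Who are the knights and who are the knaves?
Olivia is a knave.
Leo is a knight.
Eve is a knight.
Dave is a knight.

Verification:
- Olivia (knave) says "We are all the same type" - this is FALSE (a lie) because Leo, Eve, and Dave are knights and Olivia is a knave.
- Leo (knight) says "Olivia always lies" - this is TRUE because Olivia is a knave.
- Eve (knight) says "Dave is a knight" - this is TRUE because Dave is a knight.
- Dave (knight) says "At least one of us is a knave" - this is TRUE because Olivia is a knave.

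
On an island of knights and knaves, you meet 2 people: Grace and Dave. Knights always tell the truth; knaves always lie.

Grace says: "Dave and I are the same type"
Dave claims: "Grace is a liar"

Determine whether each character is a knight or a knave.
Grace is a knave.
Dave is a knight.

Verification:
- Grace (knave) says "Dave and I are the same type" - this is FALSE (a lie) because Grace is a knave and Dave is a knight.
- Dave (knight) says "Grace is a liar" - this is TRUE because Grace is a knave.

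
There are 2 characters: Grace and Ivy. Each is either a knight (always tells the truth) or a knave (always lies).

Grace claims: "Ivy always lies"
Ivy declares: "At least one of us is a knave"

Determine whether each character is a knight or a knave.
Grace is a knave.
Ivy is a knight.

Verification:
- Grace (knave) says "Ivy always lies" - this is FALSE (a lie) because Ivy is a knight.
- Ivy (knight) says "At least one of us is a knave" - this is TRUE because Grace is a knave.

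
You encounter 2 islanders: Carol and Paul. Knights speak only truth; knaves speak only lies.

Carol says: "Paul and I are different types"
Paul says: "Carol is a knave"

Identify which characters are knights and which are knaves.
Carol is a knight.
Paul is a knave.

Verification:
- Carol (knight) says "Paul and I are different types" - this is TRUE because Carol is a knight and Paul is a knave.
- Paul (knave) says "Carol is a knave" - this is FALSE (a lie) because Carol is a knight.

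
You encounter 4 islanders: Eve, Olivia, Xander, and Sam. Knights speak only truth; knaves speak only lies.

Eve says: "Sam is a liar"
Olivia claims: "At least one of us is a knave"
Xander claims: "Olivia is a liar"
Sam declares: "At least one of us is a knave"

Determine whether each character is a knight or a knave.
Eve is a knave.
Olivia is a knight.
Xander is a knave.
Sam is a knight.

Verification:
- Eve (knave) says "Sam is a liar" - this is FALSE (a lie) because Sam is a knight.
- Olivia (knight) says "At least one of us is a knave" - this is TRUE because Eve and Xander are knaves.
- Xander (knave) says "Olivia is a liar" - this is FALSE (a lie) because Olivia is a knight.
- Sam (knight) says "At least one of us is a knave" - this is TRUE because Eve and Xander are knaves.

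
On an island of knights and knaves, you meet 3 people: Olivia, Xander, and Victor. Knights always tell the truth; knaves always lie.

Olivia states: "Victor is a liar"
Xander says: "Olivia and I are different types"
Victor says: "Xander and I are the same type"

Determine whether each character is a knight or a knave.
Olivia is a knave.
Xander is a knight.
Victor is a knight.

Verification:
- Olivia (knave) says "Victor is a liar" - this is FALSE (a lie) because Victor is a knight.
- Xander (knight) says "Olivia and I are different types" - this is TRUE because Xander is a knight and Olivia is a knave.
- Victor (knight) says "Xander and I are the same type" - this is TRUE because Victor is a knight and Xander is a knight.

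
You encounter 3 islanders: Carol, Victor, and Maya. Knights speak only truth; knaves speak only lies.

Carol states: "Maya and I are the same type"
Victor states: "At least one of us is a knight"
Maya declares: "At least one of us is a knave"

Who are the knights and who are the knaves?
Carol is a knave.
Victor is a knight.
Maya is a knight.

Verification:
- Carol (knave) says "Maya and I are the same type" - this is FALSE (a lie) because Carol is a knave and Maya is a knight.
- Victor (knight) says "At least one of us is a knight" - this is TRUE because Victor and Maya are knights.
- Maya (knight) says "At least one of us is a knave" - this is TRUE because Carol is a knave.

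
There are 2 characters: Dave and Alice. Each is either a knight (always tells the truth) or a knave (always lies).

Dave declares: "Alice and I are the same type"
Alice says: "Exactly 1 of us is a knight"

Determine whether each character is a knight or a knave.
Dave is a knave.
Alice is a knight.

Verification:
- Dave (knave) says "Alice and I are the same type" - this is FALSE (a lie) because Dave is a knave and Alice is a knight.
- Alice (knight) says "Exactly 1 of us is a knight" - this is TRUE because there are 1 knights.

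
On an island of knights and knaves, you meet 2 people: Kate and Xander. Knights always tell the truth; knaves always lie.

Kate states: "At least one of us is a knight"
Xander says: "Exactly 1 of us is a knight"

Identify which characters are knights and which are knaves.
Kate is a knave.
Xander is a knave.

Verification:
- Kate (knave) says "At least one of us is a knight" - this is FALSE (a lie) because no one is a knight.
- Xander (knave) says "Exactly 1 of us is a knight" - this is FALSE (a lie) because there are 0 knights.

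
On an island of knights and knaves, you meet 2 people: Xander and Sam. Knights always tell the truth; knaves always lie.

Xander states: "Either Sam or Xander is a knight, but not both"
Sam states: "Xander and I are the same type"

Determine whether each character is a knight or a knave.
Xander is a knight.
Sam is a knave.

Verification:
- Xander (knight) says "Either Sam or Xander is a knight, but not both" - this is TRUE because Sam is a knave and Xander is a knight.
- Sam (knave) says "Xander and I are the same type" - this is FALSE (a lie) because Sam is a knave and Xander is a knight.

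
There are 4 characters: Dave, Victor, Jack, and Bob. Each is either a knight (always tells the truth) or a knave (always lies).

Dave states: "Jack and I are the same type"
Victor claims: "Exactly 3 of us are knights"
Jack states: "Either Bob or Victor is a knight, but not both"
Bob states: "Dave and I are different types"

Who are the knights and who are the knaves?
Dave is a knave.
Victor is a knave.
Jack is a knight.
Bob is a knight.

Verification:
- Dave (knave) says "Jack and I are the same type" - this is FALSE (a lie) because Dave is a knave and Jack is a knight.
- Victor (knave) says "Exactly 3 of us are knights" - this is FALSE (a lie) because there are 2 knights.
- Jack (knight) says "Either Bob or Victor is a knight, but not both" - this is TRUE because Bob is a knight and Victor is a knave.
- Bob (knight) says "Dave and I are different types" - this is TRUE because Bob is a knight and Dave is a knave.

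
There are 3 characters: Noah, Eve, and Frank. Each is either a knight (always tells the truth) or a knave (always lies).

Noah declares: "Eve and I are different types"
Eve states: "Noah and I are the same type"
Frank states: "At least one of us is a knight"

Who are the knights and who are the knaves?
Noah is a knight.
Eve is a knave.
Frank is a knight.

Verification:
- Noah (knight) says "Eve and I are different types" - this is TRUE because Noah is a knight and Eve is a knave.
- Eve (knave) says "Noah and I are the same type" - this is FALSE (a lie) because Eve is a knave and Noah is a knight.
- Frank (knight) says "At least one of us is a knight" - this is TRUE because Noah and Frank are knights.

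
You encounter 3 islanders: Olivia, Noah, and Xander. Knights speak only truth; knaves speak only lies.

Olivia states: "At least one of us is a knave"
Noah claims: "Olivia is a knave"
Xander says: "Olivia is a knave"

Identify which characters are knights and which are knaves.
Olivia is a knight.
Noah is a knave.
Xander is a knave.

Verification:
- Olivia (knight) says "At least one of us is a knave" - this is TRUE because Noah and Xander are knaves.
- Noah (knave) says "Olivia is a knave" - this is FALSE (a lie) because Olivia is a knight.
- Xander (knave) says "Olivia is a knave" - this is FALSE (a lie) because Olivia is a knight.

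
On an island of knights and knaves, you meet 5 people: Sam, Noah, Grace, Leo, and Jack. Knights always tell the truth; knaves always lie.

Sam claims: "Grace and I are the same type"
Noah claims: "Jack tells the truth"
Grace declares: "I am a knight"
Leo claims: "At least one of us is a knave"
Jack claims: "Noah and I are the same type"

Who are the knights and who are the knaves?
Sam is a knave.
Noah is a knight.
Grace is a knight.
Leo is a knight.
Jack is a knight.

Verification:
- Sam (knave) says "Grace and I are the same type" - this is FALSE (a lie) because Sam is a knave and Grace is a knight.
- Noah (knight) says "Jack tells the truth" - this is TRUE because Jack is a knight.
- Grace (knight) says "I am a knight" - this is TRUE because Grace is a knight.
- Leo (knight) says "At least one of us is a knave" - this is TRUE because Sam is a knave.
- Jack (knight) says "Noah and I are the same type" - this is TRUE because Jack is a knight and Noah is a knight.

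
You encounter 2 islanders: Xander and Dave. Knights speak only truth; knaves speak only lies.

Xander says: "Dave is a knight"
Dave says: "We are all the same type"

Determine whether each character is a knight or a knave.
Xander is a knight.
Dave is a knight.

Verification:
- Xander (knight) says "Dave is a knight" - this is TRUE because Dave is a knight.
- Dave (knight) says "We are all the same type" - this is TRUE because Xander and Dave are knights.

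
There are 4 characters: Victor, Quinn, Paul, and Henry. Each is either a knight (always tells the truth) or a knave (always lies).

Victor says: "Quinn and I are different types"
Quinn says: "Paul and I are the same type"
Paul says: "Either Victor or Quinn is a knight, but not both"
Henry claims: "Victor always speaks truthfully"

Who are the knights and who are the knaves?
Victor is a knight.
Quinn is a knave.
Paul is a knight.
Henry is a knight.

Verification:
- Victor (knight) says "Quinn and I are different types" - this is TRUE because Victor is a knight and Quinn is a knave.
- Quinn (knave) says "Paul and I are the same type" - this is FALSE (a lie) because Quinn is a knave and Paul is a knight.
- Paul (knight) says "Either Victor or Quinn is a knight, but not both" - this is TRUE because Victor is a knight and Quinn is a knave.
- Henry (knight) says "Victor always speaks truthfully" - this is TRUE because Victor is a knight.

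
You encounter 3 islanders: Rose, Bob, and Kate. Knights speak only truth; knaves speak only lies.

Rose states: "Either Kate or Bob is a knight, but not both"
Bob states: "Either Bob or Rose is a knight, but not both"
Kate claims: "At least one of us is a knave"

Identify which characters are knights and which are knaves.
Rose is a knave.
Bob is a knight.
Kate is a knight.

Verification:
- Rose (knave) says "Either Kate or Bob is a knight, but not both" - this is FALSE (a lie) because Kate is a knight and Bob is a knight.
- Bob (knight) says "Either Bob or Rose is a knight, but not both" - this is TRUE because Bob is a knight and Rose is a knave.
- Kate (knight) says "At least one of us is a knave" - this is TRUE because Rose is a knave.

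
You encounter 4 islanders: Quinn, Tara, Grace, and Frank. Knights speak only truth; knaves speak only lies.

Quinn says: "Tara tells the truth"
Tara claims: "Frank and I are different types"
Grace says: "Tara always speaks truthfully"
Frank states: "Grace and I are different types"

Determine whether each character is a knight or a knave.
Quinn is a knave.
Tara is a knave.
Grace is a knave.
Frank is a knave.

Verification:
- Quinn (knave) says "Tara tells the truth" - this is FALSE (a lie) because Tara is a knave.
- Tara (knave) says "Frank and I are different types" - this is FALSE (a lie) because Tara is a knave and Frank is a knave.
- Grace (knave) says "Tara always speaks truthfully" - this is FALSE (a lie) because Tara is a knave.
- Frank (knave) says "Grace and I are different types" - this is FALSE (a lie) because Frank is a knave and Grace is a knave.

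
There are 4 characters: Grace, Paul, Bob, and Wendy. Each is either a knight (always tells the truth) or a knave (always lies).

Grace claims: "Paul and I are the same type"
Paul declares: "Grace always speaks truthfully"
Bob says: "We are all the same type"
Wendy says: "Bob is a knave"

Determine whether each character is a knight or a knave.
Grace is a knight.
Paul is a knight.
Bob is a knave.
Wendy is a knight.

Verification:
- Grace (knight) says "Paul and I are the same type" - this is TRUE because Grace is a knight and Paul is a knight.
- Paul (knight) says "Grace always speaks truthfully" - this is TRUE because Grace is a knight.
- Bob (knave) says "We are all the same type" - this is FALSE (a lie) because Grace, Paul, and Wendy are knights and Bob is a knave.
- Wendy (knight) says "Bob is a knave" - this is TRUE because Bob is a knave.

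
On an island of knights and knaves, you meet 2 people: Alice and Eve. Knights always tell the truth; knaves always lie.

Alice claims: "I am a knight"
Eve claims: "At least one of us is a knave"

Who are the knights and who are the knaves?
Alice is a knave.
Eve is a knight.

Verification:
- Alice (knave) says "I am a knight" - this is FALSE (a lie) because Alice is a knave.
- Eve (knight) says "At least one of us is a knave" - this is TRUE because Alice is a knave.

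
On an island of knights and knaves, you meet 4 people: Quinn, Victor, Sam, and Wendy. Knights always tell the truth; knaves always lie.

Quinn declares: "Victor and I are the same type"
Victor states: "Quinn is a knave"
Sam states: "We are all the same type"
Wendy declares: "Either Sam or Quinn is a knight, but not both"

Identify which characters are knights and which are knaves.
Quinn is a knave.
Victor is a knight.
Sam is a knave.
Wendy is a knave.

Verification:
- Quinn (knave) says "Victor and I are the same type" - this is FALSE (a lie) because Quinn is a knave and Victor is a knight.
- Victor (knight) says "Quinn is a knave" - this is TRUE because Quinn is a knave.
- Sam (knave) says "We are all the same type" - this is FALSE (a lie) because Victor is a knight and Quinn, Sam, and Wendy are knaves.
- Wendy (knave) says "Either Sam or Quinn is a knight, but not both" - this is FALSE (a lie) because Sam is a knave and Quinn is a knave.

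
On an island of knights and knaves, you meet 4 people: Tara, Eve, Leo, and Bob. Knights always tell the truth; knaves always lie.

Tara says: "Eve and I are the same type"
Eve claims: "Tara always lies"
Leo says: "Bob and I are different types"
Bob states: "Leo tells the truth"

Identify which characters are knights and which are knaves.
Tara is a knave.
Eve is a knight.
Leo is a knave.
Bob is a knave.

Verification:
- Tara (knave) says "Eve and I are the same type" - this is FALSE (a lie) because Tara is a knave and Eve is a knight.
- Eve (knight) says "Tara always lies" - this is TRUE because Tara is a knave.
- Leo (knave) says "Bob and I are different types" - this is FALSE (a lie) because Leo is a knave and Bob is a knave.
- Bob (knave) says "Leo tells the truth" - this is FALSE (a lie) because Leo is a knave.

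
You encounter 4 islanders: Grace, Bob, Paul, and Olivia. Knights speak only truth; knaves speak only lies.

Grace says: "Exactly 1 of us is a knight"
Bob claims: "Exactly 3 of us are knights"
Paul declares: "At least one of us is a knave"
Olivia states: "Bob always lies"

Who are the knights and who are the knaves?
Grace is a knave.
Bob is a knave.
Paul is a knight.
Olivia is a knight.

Verification:
- Grace (knave) says "Exactly 1 of us is a knight" - this is FALSE (a lie) because there are 2 knights.
- Bob (knave) says "Exactly 3 of us are knights" - this is FALSE (a lie) because there are 2 knights.
- Paul (knight) says "At least one of us is a knave" - this is TRUE because Grace and Bob are knaves.
- Olivia (knight) says "Bob always lies" - this is TRUE because Bob is a knave.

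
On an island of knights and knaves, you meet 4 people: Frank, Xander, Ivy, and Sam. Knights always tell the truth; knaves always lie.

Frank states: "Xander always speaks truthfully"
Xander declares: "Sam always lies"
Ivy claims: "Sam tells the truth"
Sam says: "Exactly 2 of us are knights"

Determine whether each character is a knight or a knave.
Frank is a knave.
Xander is a knave.
Ivy is a knight.
Sam is a knight.

Verification:
- Frank (knave) says "Xander always speaks truthfully" - this is FALSE (a lie) because Xander is a knave.
- Xander (knave) says "Sam always lies" - this is FALSE (a lie) because Sam is a knight.
- Ivy (knight) says "Sam tells the truth" - this is TRUE because Sam is a knight.
- Sam (knight) says "Exactly 2 of us are knights" - this is TRUE because there are 2 knights.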